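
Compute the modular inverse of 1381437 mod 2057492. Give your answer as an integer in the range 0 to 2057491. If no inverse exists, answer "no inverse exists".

1602805

Run Euclid on (2057492, 1381437):
2057492 = 1*1381437 + 676055
1381437 = 2*676055 + 29327
676055 = 23*29327 + 1534
29327 = 19*1534 + 181
1534 = 8*181 + 86
181 = 2*86 + 9
86 = 9*9 + 5
9 = 1*5 + 4
5 = 1*4 + 1
4 = 4*1 + 0
Since gcd(1381437, 2057492) = 1, back-substitute to write 1 as a combination:
1 = 5 − 4
1 = −9 + 2·5
1 = 2·86 − 19·9
1 = −19·181 + 40·86
1 = 40·1534 − 339·181
1 = −339·29327 + 6481·1534
1 = 6481·676055 − 149402·29327
1 = −149402·1381437 + 305285·676055
1 = 305285·2057492 − 454687·1381437
So 1381437·(-454687) ≡ 1 (mod 2057492), and -454687 ≡ 1602805 (mod 2057492).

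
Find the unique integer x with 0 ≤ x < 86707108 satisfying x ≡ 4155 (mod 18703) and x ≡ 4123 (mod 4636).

Write x = 4155 + 18703·k. Then 18703·k ≡ 4123 − 4155 ≡ 4604 (mod 4636).
Need 18703⁻¹ mod 4636. Extended Euclid on (4636, 159):
4636 = 29×159 + 25
159 = 6×25 + 9
25 = 2×9 + 7
9 = 1×7 + 2
7 = 3×2 + 1
2 = 2×1 + 0
Back-substitute:
1 = 7 − 3·2
1 = −3·9 + 4·7
1 = 4·25 − 11·9
1 = −11·159 + 70·25
1 = 70·4636 − 2041·159
18703⁻¹ ≡ 2595 (mod 4636), so k ≡ 2595·4604 ≡ 408 (mod 4636).
x = 4155 + 18703·408 = 7634979.

7634979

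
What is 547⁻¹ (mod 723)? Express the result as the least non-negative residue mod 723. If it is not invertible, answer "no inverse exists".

571

Apply the Euclidean algorithm to 723 and 547:
723 = 1·547 + 176
547 = 3·176 + 19
176 = 9·19 + 5
19 = 3·5 + 4
5 = 1·4 + 1
4 = 4·1 + 0
gcd = 1, so the inverse exists. Back-substitute:
1 = 5 − 4
1 = −19 + 4·5
1 = 4·176 − 37·19
1 = −37·547 + 115·176
1 = 115·723 − 152·547
Hence 547⁻¹ ≡ -152 ≡ 571 (mod 723).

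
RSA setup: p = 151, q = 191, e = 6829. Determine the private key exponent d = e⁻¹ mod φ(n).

φ(n) = (p−1)(q−1) = 150·190 = 28500.
Need d with 6829·d ≡ 1 (mod 28500). Apply the extended Euclidean algorithm:
28500 = 4×6829 + 1184
6829 = 5×1184 + 909
1184 = 1×909 + 275
909 = 3×275 + 84
275 = 3×84 + 23
84 = 3×23 + 15
23 = 1×15 + 8
15 = 1×8 + 7
8 = 1×7 + 1
7 = 7×1 + 0
Back-substitute:
1 = 8 − 7
1 = −15 + 2·8
1 = 2·23 − 3·15
1 = −3·84 + 11·23
1 = 11·275 − 36·84
1 = −36·909 + 119·275
1 = 119·1184 − 155·909
1 = −155·6829 + 894·1184
1 = 894·28500 − 3731·6829
So 6829·(-3731) ≡ 1 (mod 28500), hence d ≡ -3731 ≡ 24769 (mod 28500).

24769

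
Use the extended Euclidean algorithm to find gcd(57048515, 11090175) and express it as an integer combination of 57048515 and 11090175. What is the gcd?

5

Euclidean algorithm:
57048515 = 5·11090175 + 1597640
11090175 = 6·1597640 + 1504335
1597640 = 1·1504335 + 93305
1504335 = 16·93305 + 11455
93305 = 8·11455 + 1665
11455 = 6·1665 + 1465
1665 = 1·1465 + 200
1465 = 7·200 + 65
200 = 3·65 + 5
65 = 13·5 + 0
gcd(57048515, 11090175) = 5.
Back-substituting:
5 = 200 − 3·65
5 = −3·1465 + 22·200
5 = 22·1665 − 25·1465
5 = −25·11455 + 172·1665
5 = 172·93305 − 1401·11455
5 = −1401·1504335 + 22588·93305
5 = 22588·1597640 − 23989·1504335
5 = −23989·11090175 + 166522·1597640
5 = 166522·57048515 − 856599·11090175
So 5 = (166522)·57048515 + (-856599)·11090175.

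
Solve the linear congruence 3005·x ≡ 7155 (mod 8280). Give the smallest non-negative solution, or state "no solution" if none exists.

63

First find gcd(3005, 8280):
8280 = 2×3005 + 2270
3005 = 1×2270 + 735
2270 = 3×735 + 65
735 = 11×65 + 20
65 = 3×20 + 5
20 = 4×5 + 0
gcd = 5 and 5 | 7155, so solutions exist. Divide through by 5: 601x ≡ 1431 (mod 1656).
Now find 601⁻¹ mod 1656:
1656 = 2×601 + 454
601 = 1×454 + 147
454 = 3×147 + 13
147 = 11×13 + 4
13 = 3×4 + 1
4 = 4×1 + 0
Back-substitute:
1 = 13 − 3·4
1 = −3·147 + 34·13
1 = 34·454 − 105·147
1 = −105·601 + 139·454
1 = 139·1656 − 383·601
So 601·(-383) ≡ 1 (mod 1656), i.e. 601⁻¹ ≡ 1273.
Then x ≡ 1273·1431 ≡ 63 (mod 1656); the smallest non-negative solution is x = 63.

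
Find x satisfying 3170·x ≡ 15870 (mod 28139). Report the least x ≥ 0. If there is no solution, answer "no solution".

5331

First find gcd(3170, 28139):
28139 = 8·3170 + 2779
3170 = 1·2779 + 391
2779 = 7·391 + 42
391 = 9·42 + 13
42 = 3·13 + 3
13 = 4·3 + 1
3 = 3·1 + 0
gcd = 1, so a unique solution mod 28139 exists.
Back-substitute for the Bézout coefficients:
1 = 13 − 4·3
1 = −4·42 + 13·13
1 = 13·391 − 121·42
1 = −121·2779 + 860·391
1 = 860·3170 − 981·2779
1 = −981·28139 + 8708·3170
So 3170·(8708) ≡ 1 (mod 28139), giving 3170⁻¹ ≡ 8708.
x ≡ 3170⁻¹·15870 ≡ 8708·15870 ≡ 5331 (mod 28139).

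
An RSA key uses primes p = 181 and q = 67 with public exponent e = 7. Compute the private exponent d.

10183

φ(n) = (p−1)(q−1) = 180·66 = 11880.
Need d with 7·d ≡ 1 (mod 11880). Apply the extended Euclidean algorithm:
11880 = 1697×7 + 1
7 = 7×1 + 0
Back-substitute:
1 = 11880 − 1697·7
So 7·(-1697) ≡ 1 (mod 11880), hence d ≡ -1697 ≡ 10183 (mod 11880).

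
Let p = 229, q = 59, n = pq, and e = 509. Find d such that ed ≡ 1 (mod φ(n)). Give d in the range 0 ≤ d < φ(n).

1325

φ(n) = (p−1)(q−1) = 228·58 = 13224.
Need d with 509·d ≡ 1 (mod 13224). Apply the extended Euclidean algorithm:
13224 = 25*509 + 499
509 = 1*499 + 10
499 = 49*10 + 9
10 = 1*9 + 1
9 = 9*1 + 0
Back-substitute:
1 = 10 − 9
1 = −499 + 50·10
1 = 50·509 − 51·499
1 = −51·13224 + 1325·509
So 509·1325 ≡ 1 (mod 13224), hence d = 1325.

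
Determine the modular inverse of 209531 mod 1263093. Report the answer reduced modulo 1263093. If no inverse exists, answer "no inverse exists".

965228

Extended Euclidean algorithm:
1263093 = 6×209531 + 5907
209531 = 35×5907 + 2786
5907 = 2×2786 + 335
2786 = 8×335 + 106
335 = 3×106 + 17
106 = 6×17 + 4
17 = 4×4 + 1
4 = 4×1 + 0
gcd = 1, so the inverse exists. Back-substitute:
1 = 17 − 4·4
1 = −4·106 + 25·17
1 = 25·335 − 79·106
1 = −79·2786 + 657·335
1 = 657·5907 − 1393·2786
1 = −1393·209531 + 49412·5907
1 = 49412·1263093 − 297865·209531
So 209531·(-297865) ≡ 1 (mod 1263093), and -297865 ≡ 965228 (mod 1263093).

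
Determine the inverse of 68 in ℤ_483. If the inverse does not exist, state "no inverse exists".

Extended Euclidean algorithm:
483 = 7×68 + 7
68 = 9×7 + 5
7 = 1×5 + 2
5 = 2×2 + 1
2 = 2×1 + 0
Since gcd(68, 483) = 1, back-substitute to write 1 as a combination:
1 = 5 − 2·2
1 = −2·7 + 3·5
1 = 3·68 − 29·7
1 = −29·483 + 206·68
So 68·206 ≡ 1 (mod 483).

206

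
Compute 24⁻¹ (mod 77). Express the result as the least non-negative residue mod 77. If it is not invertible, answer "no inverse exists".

61

Run Euclid on (77, 24):
77 = 3·24 + 5
24 = 4·5 + 4
5 = 1·4 + 1
4 = 4·1 + 0
Since gcd(24, 77) = 1, back-substitute to write 1 as a combination:
1 = 5 − 4
1 = −24 + 5·5
1 = 5·77 − 16·24
Hence 24⁻¹ ≡ -16 ≡ 61 (mod 77).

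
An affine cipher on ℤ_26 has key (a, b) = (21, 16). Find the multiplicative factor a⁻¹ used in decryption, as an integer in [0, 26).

Apply the Euclidean algorithm to 26 and 21:
26 = 1×21 + 5
21 = 4×5 + 1
5 = 5×1 + 0
gcd = 1, so the inverse exists. Back-substitute:
1 = 21 − 4·5
1 = −4·26 + 5·21
So 21·5 ≡ 1 (mod 26).

5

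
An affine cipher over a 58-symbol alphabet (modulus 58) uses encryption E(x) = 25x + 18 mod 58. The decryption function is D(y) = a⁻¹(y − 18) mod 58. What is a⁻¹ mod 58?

7

Apply the Euclidean algorithm to 58 and 25:
58 = 2*25 + 8
25 = 3*8 + 1
8 = 8*1 + 0
Since gcd(25, 58) = 1, back-substitute to write 1 as a combination:
1 = 25 − 3·8
1 = −3·58 + 7·25
So 25·7 ≡ 1 (mod 58).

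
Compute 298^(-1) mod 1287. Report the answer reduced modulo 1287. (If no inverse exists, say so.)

Apply the Euclidean algorithm to 1287 and 298:
1287 = 4*298 + 95
298 = 3*95 + 13
95 = 7*13 + 4
13 = 3*4 + 1
4 = 4*1 + 0
The gcd is 1. Working backward:
1 = 13 − 3·4
1 = −3·95 + 22·13
1 = 22·298 − 69·95
1 = −69·1287 + 298·298
So 298·298 ≡ 1 (mod 1287).

298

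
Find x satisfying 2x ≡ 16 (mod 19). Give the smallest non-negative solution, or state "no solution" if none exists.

8

First find gcd(2, 19):
19 = 9*2 + 1
2 = 2*1 + 0
gcd = 1, so a unique solution mod 19 exists.
Back-substitute for the Bézout coefficients:
1 = 19 − 9·2
So 2·(-9) ≡ 1 (mod 19), giving 2⁻¹ ≡ 10.
x ≡ 2⁻¹·16 ≡ 10·16 ≡ 8 (mod 19).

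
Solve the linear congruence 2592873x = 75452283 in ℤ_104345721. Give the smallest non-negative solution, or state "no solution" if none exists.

First find gcd(2592873, 104345721):
104345721 = 40*2592873 + 630801
2592873 = 4*630801 + 69669
630801 = 9*69669 + 3780
69669 = 18*3780 + 1629
3780 = 2*1629 + 522
1629 = 3*522 + 63
522 = 8*63 + 18
63 = 3*18 + 9
18 = 2*9 + 0
gcd = 9 and 9 | 75452283, so solutions exist. Divide through by 9: 288097x ≡ 8383587 (mod 11593969).
Now find 288097⁻¹ mod 11593969:
11593969 = 40·288097 + 70089
288097 = 4·70089 + 7741
70089 = 9·7741 + 420
7741 = 18·420 + 181
420 = 2·181 + 58
181 = 3·58 + 7
58 = 8·7 + 2
7 = 3·2 + 1
2 = 2·1 + 0
Back-substitute:
1 = 7 − 3·2
1 = −3·58 + 25·7
1 = 25·181 − 78·58
1 = −78·420 + 181·181
1 = 181·7741 − 3336·420
1 = −3336·70089 + 30205·7741
1 = 30205·288097 − 124156·70089
1 = −124156·11593969 + 4996445·288097
So 288097⁻¹ ≡ 4996445 (mod 11593969).
Then x ≡ 4996445·8383587 ≡ 2492859 (mod 11593969); the smallest non-negative solution is x = 2492859.

2492859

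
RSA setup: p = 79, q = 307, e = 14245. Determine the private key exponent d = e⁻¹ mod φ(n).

13225

φ(n) = (p−1)(q−1) = 78·306 = 23868.
Need d with 14245·d ≡ 1 (mod 23868). Apply the extended Euclidean algorithm:
23868 = 1*14245 + 9623
14245 = 1*9623 + 4622
9623 = 2*4622 + 379
4622 = 12*379 + 74
379 = 5*74 + 9
74 = 8*9 + 2
9 = 4*2 + 1
2 = 2*1 + 0
Back-substitute:
1 = 9 − 4·2
1 = −4·74 + 33·9
1 = 33·379 − 169·74
1 = −169·4622 + 2061·379
1 = 2061·9623 − 4291·4622
1 = −4291·14245 + 6352·9623
1 = 6352·23868 − 10643·14245
So 14245·(-10643) ≡ 1 (mod 23868), hence d ≡ -10643 ≡ 13225 (mod 23868).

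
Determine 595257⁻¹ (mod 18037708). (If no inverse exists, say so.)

Euclidean algorithm on 18037708, 595257:
18037708 = 30×595257 + 179998
595257 = 3×179998 + 55263
179998 = 3×55263 + 14209
55263 = 3×14209 + 12636
14209 = 1×12636 + 1573
12636 = 8×1573 + 52
1573 = 30×52 + 13
52 = 4×13 + 0
The gcd is 13, not 1, hence no inverse exists.

no inverse exists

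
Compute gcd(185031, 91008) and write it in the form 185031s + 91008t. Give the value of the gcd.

Apply Euclid's algorithm to 185031 and 91008:
185031 = 2*91008 + 3015
91008 = 30*3015 + 558
3015 = 5*558 + 225
558 = 2*225 + 108
225 = 2*108 + 9
108 = 12*9 + 0
gcd(185031, 91008) = 9.
Working backward:
9 = 225 − 2·108
9 = −2·558 + 5·225
9 = 5·3015 − 27·558
9 = −27·91008 + 815·3015
9 = 815·185031 − 1657·91008
So 9 = (815)·185031 + (-1657)·91008.

9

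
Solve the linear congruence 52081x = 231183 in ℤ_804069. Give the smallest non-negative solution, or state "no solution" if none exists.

650133

First find gcd(52081, 804069):
804069 = 15×52081 + 22854
52081 = 2×22854 + 6373
22854 = 3×6373 + 3735
6373 = 1×3735 + 2638
3735 = 1×2638 + 1097
2638 = 2×1097 + 444
1097 = 2×444 + 209
444 = 2×209 + 26
209 = 8×26 + 1
26 = 26×1 + 0
gcd = 1, so a unique solution mod 804069 exists.
Back-substitute for the Bézout coefficients:
1 = 209 − 8·26
1 = −8·444 + 17·209
1 = 17·1097 − 42·444
1 = −42·2638 + 101·1097
1 = 101·3735 − 143·2638
1 = −143·6373 + 244·3735
1 = 244·22854 − 875·6373
1 = −875·52081 + 1994·22854
1 = 1994·804069 − 30785·52081
So 52081·(-30785) ≡ 1 (mod 804069), giving 52081⁻¹ ≡ 773284.
x ≡ 52081⁻¹·231183 ≡ 773284·231183 ≡ 650133 (mod 804069).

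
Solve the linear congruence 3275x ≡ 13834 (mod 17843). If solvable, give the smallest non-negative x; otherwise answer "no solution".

First find gcd(3275, 17843):
17843 = 5·3275 + 1468
3275 = 2·1468 + 339
1468 = 4·339 + 112
339 = 3·112 + 3
112 = 37·3 + 1
3 = 3·1 + 0
gcd = 1, so a unique solution mod 17843 exists.
Back-substitute for the Bézout coefficients:
1 = 112 − 37·3
1 = −37·339 + 112·112
1 = 112·1468 − 485·339
1 = −485·3275 + 1082·1468
1 = 1082·17843 − 5895·3275
So 3275·(-5895) ≡ 1 (mod 17843), giving 3275⁻¹ ≡ 11948.
x ≡ 3275⁻¹·13834 ≡ 11948·13834 ≡ 8923 (mod 17843).

8923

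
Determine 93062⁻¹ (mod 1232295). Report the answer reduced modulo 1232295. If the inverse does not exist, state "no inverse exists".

Extended Euclidean algorithm:
1232295 = 13·93062 + 22489
93062 = 4·22489 + 3106
22489 = 7·3106 + 747
3106 = 4·747 + 118
747 = 6·118 + 39
118 = 3·39 + 1
39 = 39·1 + 0
gcd = 1, so the inverse exists. Back-substitute:
1 = 118 − 3·39
1 = −3·747 + 19·118
1 = 19·3106 − 79·747
1 = −79·22489 + 572·3106
1 = 572·93062 − 2367·22489
1 = −2367·1232295 + 31343·93062
So 93062·31343 ≡ 1 (mod 1232295).

31343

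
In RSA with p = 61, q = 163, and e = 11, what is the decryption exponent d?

φ(n) = (p−1)(q−1) = 60·162 = 9720.
Need d with 11·d ≡ 1 (mod 9720). Apply the extended Euclidean algorithm:
9720 = 883*11 + 7
11 = 1*7 + 4
7 = 1*4 + 3
4 = 1*3 + 1
3 = 3*1 + 0
Back-substitute:
1 = 4 − 3
1 = −7 + 2·4
1 = 2·11 − 3·7
1 = −3·9720 + 2651·11
So 11·2651 ≡ 1 (mod 9720), hence d = 2651.

2651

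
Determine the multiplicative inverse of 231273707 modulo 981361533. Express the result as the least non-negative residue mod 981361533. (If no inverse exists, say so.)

gcd(981361533, 231273707) by repeated division:
981361533 = 4×231273707 + 56266705
231273707 = 4×56266705 + 6206887
56266705 = 9×6206887 + 404722
6206887 = 15×404722 + 136057
404722 = 2×136057 + 132608
136057 = 1×132608 + 3449
132608 = 38×3449 + 1546
3449 = 2×1546 + 357
1546 = 4×357 + 118
357 = 3×118 + 3
118 = 39×3 + 1
3 = 3×1 + 0
Since gcd(231273707, 981361533) = 1, back-substitute to write 1 as a combination:
1 = 118 − 39·3
1 = −39·357 + 118·118
1 = 118·1546 − 511·357
1 = −511·3449 + 1140·1546
1 = 1140·132608 − 43831·3449
1 = −43831·136057 + 44971·132608
1 = 44971·404722 − 133773·136057
1 = −133773·6206887 + 2051566·404722
1 = 2051566·56266705 − 18597867·6206887
1 = −18597867·231273707 + 76443034·56266705
1 = 76443034·981361533 − 324370003·231273707
Thus 231273707·(-324370003) ≡ 1 (mod 981361533); reducing, -324370003 mod 981361533 = 656991530.

656991530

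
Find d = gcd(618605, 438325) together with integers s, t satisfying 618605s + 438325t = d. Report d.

Apply Euclid's algorithm to 618605 and 438325:
618605 = 1·438325 + 180280
438325 = 2·180280 + 77765
180280 = 2·77765 + 24750
77765 = 3·24750 + 3515
24750 = 7·3515 + 145
3515 = 24·145 + 35
145 = 4·35 + 5
35 = 7·5 + 0
gcd(618605, 438325) = 5.
Back-substituting:
5 = 145 − 4·35
5 = −4·3515 + 97·145
5 = 97·24750 − 683·3515
5 = −683·77765 + 2146·24750
5 = 2146·180280 − 4975·77765
5 = −4975·438325 + 12096·180280
5 = 12096·618605 − 17071·438325
So 5 = (12096)·618605 + (-17071)·438325.

5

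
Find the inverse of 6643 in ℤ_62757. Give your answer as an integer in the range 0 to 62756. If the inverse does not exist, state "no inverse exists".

27406

Apply the Euclidean algorithm to 62757 and 6643:
62757 = 9×6643 + 2970
6643 = 2×2970 + 703
2970 = 4×703 + 158
703 = 4×158 + 71
158 = 2×71 + 16
71 = 4×16 + 7
16 = 2×7 + 2
7 = 3×2 + 1
2 = 2×1 + 0
The gcd is 1. Working backward:
1 = 7 − 3·2
1 = −3·16 + 7·7
1 = 7·71 − 31·16
1 = −31·158 + 69·71
1 = 69·703 − 307·158
1 = −307·2970 + 1297·703
1 = 1297·6643 − 2901·2970
1 = −2901·62757 + 27406·6643
So 6643·27406 ≡ 1 (mod 62757).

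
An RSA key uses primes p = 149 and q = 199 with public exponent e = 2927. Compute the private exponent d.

φ(n) = (p−1)(q−1) = 148·198 = 29304.
Need d with 2927·d ≡ 1 (mod 29304). Apply the extended Euclidean algorithm:
29304 = 10*2927 + 34
2927 = 86*34 + 3
34 = 11*3 + 1
3 = 3*1 + 0
Back-substitute:
1 = 34 − 11·3
1 = −11·2927 + 947·34
1 = 947·29304 − 9481·2927
So 2927·(-9481) ≡ 1 (mod 29304), hence d ≡ -9481 ≡ 19823 (mod 29304).

19823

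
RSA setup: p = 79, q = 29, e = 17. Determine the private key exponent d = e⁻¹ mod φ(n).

φ(n) = (p−1)(q−1) = 78·28 = 2184.
Need d with 17·d ≡ 1 (mod 2184). Apply the extended Euclidean algorithm:
2184 = 128·17 + 8
17 = 2·8 + 1
8 = 8·1 + 0
Back-substitute:
1 = 17 − 2·8
1 = −2·2184 + 257·17
So 17·257 ≡ 1 (mod 2184), hence d = 257.

257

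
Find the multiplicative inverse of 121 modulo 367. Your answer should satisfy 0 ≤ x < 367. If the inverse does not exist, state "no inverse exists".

Apply the Euclidean algorithm to 367 and 121:
367 = 3·121 + 4
121 = 30·4 + 1
4 = 4·1 + 0
Since gcd(121, 367) = 1, back-substitute to write 1 as a combination:
1 = 121 − 30·4
1 = −30·367 + 91·121
So 121·91 ≡ 1 (mod 367).

91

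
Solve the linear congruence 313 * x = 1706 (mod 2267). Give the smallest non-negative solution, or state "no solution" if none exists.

First find gcd(313, 2267):
2267 = 7*313 + 76
313 = 4*76 + 9
76 = 8*9 + 4
9 = 2*4 + 1
4 = 4*1 + 0
gcd = 1, so a unique solution mod 2267 exists.
Back-substitute for the Bézout coefficients:
1 = 9 − 2·4
1 = −2·76 + 17·9
1 = 17·313 − 70·76
1 = −70·2267 + 507·313
So 313·(507) ≡ 1 (mod 2267), giving 313⁻¹ ≡ 507.
x ≡ 313⁻¹·1706 ≡ 507·1706 ≡ 1215 (mod 2267).

1215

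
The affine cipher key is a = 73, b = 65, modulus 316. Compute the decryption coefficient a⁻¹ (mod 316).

Extended Euclidean algorithm:
316 = 4×73 + 24
73 = 3×24 + 1
24 = 24×1 + 0
gcd = 1, so the inverse exists. Back-substitute:
1 = 73 − 3·24
1 = −3·316 + 13·73
So 73·13 ≡ 1 (mod 316).

13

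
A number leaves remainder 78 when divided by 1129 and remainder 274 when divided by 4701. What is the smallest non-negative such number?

1687933

Write x = 78 + 1129·k. Then 1129·k ≡ 274 − 78 ≡ 196 (mod 4701).
Need 1129⁻¹ mod 4701. Extended Euclid on (4701, 1129):
4701 = 4×1129 + 185
1129 = 6×185 + 19
185 = 9×19 + 14
19 = 1×14 + 5
14 = 2×5 + 4
5 = 1×4 + 1
4 = 4×1 + 0
Back-substitute:
1 = 5 − 4
1 = −14 + 3·5
1 = 3·19 − 4·14
1 = −4·185 + 39·19
1 = 39·1129 − 238·185
1 = −238·4701 + 991·1129
1129⁻¹ ≡ 991 (mod 4701), so k ≡ 991·196 ≡ 1495 (mod 4701).
x = 78 + 1129·1495 = 1687933.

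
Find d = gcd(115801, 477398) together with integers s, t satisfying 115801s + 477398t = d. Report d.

Euclidean algorithm:
477398 = 4*115801 + 14194
115801 = 8*14194 + 2249
14194 = 6*2249 + 700
2249 = 3*700 + 149
700 = 4*149 + 104
149 = 1*104 + 45
104 = 2*45 + 14
45 = 3*14 + 3
14 = 4*3 + 2
3 = 1*2 + 1
2 = 2*1 + 0
gcd(115801, 477398) = 1.
Back-substituting:
1 = 3 − 2
1 = −14 + 5·3
1 = 5·45 − 16·14
1 = −16·104 + 37·45
1 = 37·149 − 53·104
1 = −53·700 + 249·149
1 = 249·2249 − 800·700
1 = −800·14194 + 5049·2249
1 = 5049·115801 − 41192·14194
1 = −41192·477398 + 169817·115801
So 1 = (-41192)·477398 + (169817)·115801.

1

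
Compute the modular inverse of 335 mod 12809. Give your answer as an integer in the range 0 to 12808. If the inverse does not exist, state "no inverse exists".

4053

Extended Euclidean algorithm:
12809 = 38×335 + 79
335 = 4×79 + 19
79 = 4×19 + 3
19 = 6×3 + 1
3 = 3×1 + 0
Since gcd(335, 12809) = 1, back-substitute to write 1 as a combination:
1 = 19 − 6·3
1 = −6·79 + 25·19
1 = 25·335 − 106·79
1 = −106·12809 + 4053·335
So 335·4053 ≡ 1 (mod 12809).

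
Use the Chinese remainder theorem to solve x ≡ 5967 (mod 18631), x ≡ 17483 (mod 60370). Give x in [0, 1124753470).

150097303

Write x = 5967 + 18631·k. Then 18631·k ≡ 17483 − 5967 ≡ 11516 (mod 60370).
Need 18631⁻¹ mod 60370. Extended Euclid on (60370, 18631):
60370 = 3×18631 + 4477
18631 = 4×4477 + 723
4477 = 6×723 + 139
723 = 5×139 + 28
139 = 4×28 + 27
28 = 1×27 + 1
27 = 27×1 + 0
Back-substitute:
1 = 28 − 27
1 = −139 + 5·28
1 = 5·723 − 26·139
1 = −26·4477 + 161·723
1 = 161·18631 − 670·4477
1 = −670·60370 + 2171·18631
18631⁻¹ ≡ 2171 (mod 60370), so k ≡ 2171·11516 ≡ 8056 (mod 60370).
x = 5967 + 18631·8056 = 150097303.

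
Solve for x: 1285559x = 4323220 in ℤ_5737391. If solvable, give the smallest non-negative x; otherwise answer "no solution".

347065

First find gcd(1285559, 5737391):
5737391 = 4*1285559 + 595155
1285559 = 2*595155 + 95249
595155 = 6*95249 + 23661
95249 = 4*23661 + 605
23661 = 39*605 + 66
605 = 9*66 + 11
66 = 6*11 + 0
gcd = 11 and 11 | 4323220, so solutions exist. Divide through by 11: 116869x ≡ 393020 (mod 521581).
Now find 116869⁻¹ mod 521581:
521581 = 4×116869 + 54105
116869 = 2×54105 + 8659
54105 = 6×8659 + 2151
8659 = 4×2151 + 55
2151 = 39×55 + 6
55 = 9×6 + 1
6 = 6×1 + 0
Back-substitute:
1 = 55 − 9·6
1 = −9·2151 + 352·55
1 = 352·8659 − 1417·2151
1 = −1417·54105 + 8854·8659
1 = 8854·116869 − 19125·54105
1 = −19125·521581 + 85354·116869
So 116869⁻¹ ≡ 85354 (mod 521581).
Then x ≡ 85354·393020 ≡ 347065 (mod 521581); the smallest non-negative solution is x = 347065.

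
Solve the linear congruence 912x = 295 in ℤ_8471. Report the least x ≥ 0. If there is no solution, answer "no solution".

3855

First find gcd(912, 8471):
8471 = 9×912 + 263
912 = 3×263 + 123
263 = 2×123 + 17
123 = 7×17 + 4
17 = 4×4 + 1
4 = 4×1 + 0
gcd = 1, so a unique solution mod 8471 exists.
Back-substitute for the Bézout coefficients:
1 = 17 − 4·4
1 = −4·123 + 29·17
1 = 29·263 − 62·123
1 = −62·912 + 215·263
1 = 215·8471 − 1997·912
So 912·(-1997) ≡ 1 (mod 8471), giving 912⁻¹ ≡ 6474.
x ≡ 912⁻¹·295 ≡ 6474·295 ≡ 3855 (mod 8471).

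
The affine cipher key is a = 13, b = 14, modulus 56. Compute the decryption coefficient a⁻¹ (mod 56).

13

Run Euclid on (56, 13):
56 = 4*13 + 4
13 = 3*4 + 1
4 = 4*1 + 0
The gcd is 1. Working backward:
1 = 13 − 3·4
1 = −3·56 + 13·13
So 13·13 ≡ 1 (mod 56).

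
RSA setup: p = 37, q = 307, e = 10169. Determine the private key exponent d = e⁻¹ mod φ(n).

φ(n) = (p−1)(q−1) = 36·306 = 11016.
Need d with 10169·d ≡ 1 (mod 11016). Apply the extended Euclidean algorithm:
11016 = 1*10169 + 847
10169 = 12*847 + 5
847 = 169*5 + 2
5 = 2*2 + 1
2 = 2*1 + 0
Back-substitute:
1 = 5 − 2·2
1 = −2·847 + 339·5
1 = 339·10169 − 4070·847
1 = −4070·11016 + 4409·10169
So 10169·4409 ≡ 1 (mod 11016), hence d = 4409.

4409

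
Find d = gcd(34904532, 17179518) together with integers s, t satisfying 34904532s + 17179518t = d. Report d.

Euclidean algorithm:
34904532 = 2×17179518 + 545496
17179518 = 31×545496 + 269142
545496 = 2×269142 + 7212
269142 = 37×7212 + 2298
7212 = 3×2298 + 318
2298 = 7×318 + 72
318 = 4×72 + 30
72 = 2×30 + 12
30 = 2×12 + 6
12 = 2×6 + 0
gcd(34904532, 17179518) = 6.
Express as a combination:
6 = 30 − 2·12
6 = −2·72 + 5·30
6 = 5·318 − 22·72
6 = −22·2298 + 159·318
6 = 159·7212 − 499·2298
6 = −499·269142 + 18622·7212
6 = 18622·545496 − 37743·269142
6 = −37743·17179518 + 1188655·545496
6 = 1188655·34904532 − 2415053·17179518
So 6 = (1188655)·34904532 + (-2415053)·17179518.

6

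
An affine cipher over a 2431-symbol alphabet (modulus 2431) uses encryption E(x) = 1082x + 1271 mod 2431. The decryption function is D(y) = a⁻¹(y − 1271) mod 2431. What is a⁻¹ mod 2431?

2258

Apply the Euclidean algorithm to 2431 and 1082:
2431 = 2*1082 + 267
1082 = 4*267 + 14
267 = 19*14 + 1
14 = 14*1 + 0
The gcd is 1. Working backward:
1 = 267 − 19·14
1 = −19·1082 + 77·267
1 = 77·2431 − 173·1082
So 1082·(-173) ≡ 1 (mod 2431), and -173 ≡ 2258 (mod 2431).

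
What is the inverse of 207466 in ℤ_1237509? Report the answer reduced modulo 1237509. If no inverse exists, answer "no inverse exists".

no inverse exists

Compute gcd(207466, 1237509):
1237509 = 5×207466 + 200179
207466 = 1×200179 + 7287
200179 = 27×7287 + 3430
7287 = 2×3430 + 427
3430 = 8×427 + 14
427 = 30×14 + 7
14 = 2×7 + 0
gcd(207466, 1237509) = 7 ≠ 1, so 207466 has no multiplicative inverse modulo 1237509.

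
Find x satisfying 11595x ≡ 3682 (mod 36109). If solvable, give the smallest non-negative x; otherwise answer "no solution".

8228

First find gcd(11595, 36109):
36109 = 3·11595 + 1324
11595 = 8·1324 + 1003
1324 = 1·1003 + 321
1003 = 3·321 + 40
321 = 8·40 + 1
40 = 40·1 + 0
gcd = 1, so a unique solution mod 36109 exists.
Back-substitute for the Bézout coefficients:
1 = 321 − 8·40
1 = −8·1003 + 25·321
1 = 25·1324 − 33·1003
1 = −33·11595 + 289·1324
1 = 289·36109 − 900·11595
So 11595·(-900) ≡ 1 (mod 36109), giving 11595⁻¹ ≡ 35209.
x ≡ 11595⁻¹·3682 ≡ 35209·3682 ≡ 8228 (mod 36109).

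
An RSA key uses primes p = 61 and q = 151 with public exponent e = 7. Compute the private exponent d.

5143

φ(n) = (p−1)(q−1) = 60·150 = 9000.
Need d with 7·d ≡ 1 (mod 9000). Apply the extended Euclidean algorithm:
9000 = 1285·7 + 5
7 = 1·5 + 2
5 = 2·2 + 1
2 = 2·1 + 0
Back-substitute:
1 = 5 − 2·2
1 = −2·7 + 3·5
1 = 3·9000 − 3857·7
So 7·(-3857) ≡ 1 (mod 9000), hence d ≡ -3857 ≡ 5143 (mod 9000).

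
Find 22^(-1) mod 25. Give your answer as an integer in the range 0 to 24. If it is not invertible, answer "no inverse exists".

8

Run Euclid on (25, 22):
25 = 1·22 + 3
22 = 7·3 + 1
3 = 3·1 + 0
The gcd is 1. Working backward:
1 = 22 − 7·3
1 = −7·25 + 8·22
So 22·8 ≡ 1 (mod 25).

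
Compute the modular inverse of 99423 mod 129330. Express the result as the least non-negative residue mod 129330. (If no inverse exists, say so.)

no inverse exists

Euclidean algorithm on 129330, 99423:
129330 = 1×99423 + 29907
99423 = 3×29907 + 9702
29907 = 3×9702 + 801
9702 = 12×801 + 90
801 = 8×90 + 81
90 = 1×81 + 9
81 = 9×9 + 0
Since gcd = 9 > 1, 99423 is not a unit mod 129330.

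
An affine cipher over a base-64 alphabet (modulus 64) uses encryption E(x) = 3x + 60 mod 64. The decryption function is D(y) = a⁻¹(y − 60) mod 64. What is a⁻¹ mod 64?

43

Apply the Euclidean algorithm to 64 and 3:
64 = 21·3 + 1
3 = 3·1 + 0
gcd = 1, so the inverse exists. Back-substitute:
1 = 64 − 21·3
Hence 3⁻¹ ≡ -21 ≡ 43 (mod 64).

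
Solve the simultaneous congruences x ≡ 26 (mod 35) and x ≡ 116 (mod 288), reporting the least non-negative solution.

4436

Write x = 26 + 35·k. Then 35·k ≡ 116 − 26 ≡ 90 (mod 288).
Need 35⁻¹ mod 288. Extended Euclid on (288, 35):
288 = 8*35 + 8
35 = 4*8 + 3
8 = 2*3 + 2
3 = 1*2 + 1
2 = 2*1 + 0
Back-substitute:
1 = 3 − 2
1 = −8 + 3·3
1 = 3·35 − 13·8
1 = −13·288 + 107·35
35⁻¹ ≡ 107 (mod 288), so k ≡ 107·90 ≡ 126 (mod 288).
x = 26 + 35·126 = 4436.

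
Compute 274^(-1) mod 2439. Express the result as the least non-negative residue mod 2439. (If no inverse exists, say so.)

1807

gcd(2439, 274) by repeated division:
2439 = 8*274 + 247
274 = 1*247 + 27
247 = 9*27 + 4
27 = 6*4 + 3
4 = 1*3 + 1
3 = 3*1 + 0
gcd = 1, so the inverse exists. Back-substitute:
1 = 4 − 3
1 = −27 + 7·4
1 = 7·247 − 64·27
1 = −64·274 + 71·247
1 = 71·2439 − 632·274
So 274·(-632) ≡ 1 (mod 2439), and -632 ≡ 1807 (mod 2439).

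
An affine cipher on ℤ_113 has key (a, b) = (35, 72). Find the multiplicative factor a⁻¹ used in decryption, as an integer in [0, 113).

42

Run Euclid on (113, 35):
113 = 3×35 + 8
35 = 4×8 + 3
8 = 2×3 + 2
3 = 1×2 + 1
2 = 2×1 + 0
gcd = 1, so the inverse exists. Back-substitute:
1 = 3 − 2
1 = −8 + 3·3
1 = 3·35 − 13·8
1 = −13·113 + 42·35
So 35·42 ≡ 1 (mod 113).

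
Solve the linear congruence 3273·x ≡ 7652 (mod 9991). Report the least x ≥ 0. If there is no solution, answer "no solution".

First find gcd(3273, 9991):
9991 = 3·3273 + 172
3273 = 19·172 + 5
172 = 34·5 + 2
5 = 2·2 + 1
2 = 2·1 + 0
gcd = 1, so a unique solution mod 9991 exists.
Back-substitute for the Bézout coefficients:
1 = 5 − 2·2
1 = −2·172 + 69·5
1 = 69·3273 − 1313·172
1 = −1313·9991 + 4008·3273
So 3273·(4008) ≡ 1 (mod 9991), giving 3273⁻¹ ≡ 4008.
x ≡ 3273⁻¹·7652 ≡ 4008·7652 ≡ 6837 (mod 9991).

6837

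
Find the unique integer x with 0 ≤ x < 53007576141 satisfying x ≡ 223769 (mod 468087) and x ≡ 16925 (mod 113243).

Write x = 223769 + 468087·k. Then 468087·k ≡ 16925 − 223769 ≡ 19642 (mod 113243).
Need 468087⁻¹ mod 113243. Extended Euclid on (113243, 15115):
113243 = 7·15115 + 7438
15115 = 2·7438 + 239
7438 = 31·239 + 29
239 = 8·29 + 7
29 = 4·7 + 1
7 = 7·1 + 0
Back-substitute:
1 = 29 − 4·7
1 = −4·239 + 33·29
1 = 33·7438 − 1027·239
1 = −1027·15115 + 2087·7438
1 = 2087·113243 − 15636·15115
468087⁻¹ ≡ 97607 (mod 113243), so k ≡ 97607·19642 ≡ 105947 (mod 113243).
x = 223769 + 468087·105947 = 49592637158.

49592637158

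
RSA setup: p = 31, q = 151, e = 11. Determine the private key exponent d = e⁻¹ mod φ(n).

4091

φ(n) = (p−1)(q−1) = 30·150 = 4500.
Need d with 11·d ≡ 1 (mod 4500). Apply the extended Euclidean algorithm:
4500 = 409*11 + 1
11 = 11*1 + 0
Back-substitute:
1 = 4500 − 409·11
So 11·(-409) ≡ 1 (mod 4500), hence d ≡ -409 ≡ 4091 (mod 4500).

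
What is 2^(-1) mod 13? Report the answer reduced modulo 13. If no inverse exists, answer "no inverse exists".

Apply the Euclidean algorithm to 13 and 2:
13 = 6·2 + 1
2 = 2·1 + 0
Since gcd(2, 13) = 1, back-substitute to write 1 as a combination:
1 = 13 − 6·2
Thus 2·(-6) ≡ 1 (mod 13); reducing, -6 mod 13 = 7.

7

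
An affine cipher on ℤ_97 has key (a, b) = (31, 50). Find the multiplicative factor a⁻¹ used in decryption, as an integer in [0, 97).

72

Run Euclid on (97, 31):
97 = 3×31 + 4
31 = 7×4 + 3
4 = 1×3 + 1
3 = 3×1 + 0
gcd = 1, so the inverse exists. Back-substitute:
1 = 4 − 3
1 = −31 + 8·4
1 = 8·97 − 25·31
Thus 31·(-25) ≡ 1 (mod 97); reducing, -25 mod 97 = 72.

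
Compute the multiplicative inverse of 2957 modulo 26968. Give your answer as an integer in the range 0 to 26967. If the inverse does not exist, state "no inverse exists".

Extended Euclidean algorithm:
26968 = 9*2957 + 355
2957 = 8*355 + 117
355 = 3*117 + 4
117 = 29*4 + 1
4 = 4*1 + 0
The gcd is 1. Working backward:
1 = 117 − 29·4
1 = −29·355 + 88·117
1 = 88·2957 − 733·355
1 = −733·26968 + 6685·2957
So 2957·6685 ≡ 1 (mod 26968).

6685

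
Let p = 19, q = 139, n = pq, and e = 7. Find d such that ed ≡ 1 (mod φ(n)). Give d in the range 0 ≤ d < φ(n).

355

φ(n) = (p−1)(q−1) = 18·138 = 2484.
Need d with 7·d ≡ 1 (mod 2484). Apply the extended Euclidean algorithm:
2484 = 354*7 + 6
7 = 1*6 + 1
6 = 6*1 + 0
Back-substitute:
1 = 7 − 6
1 = −2484 + 355·7
So 7·355 ≡ 1 (mod 2484), hence d = 355.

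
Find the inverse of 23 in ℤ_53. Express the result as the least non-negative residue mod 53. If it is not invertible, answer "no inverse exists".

30

gcd(53, 23) by repeated division:
53 = 2·23 + 7
23 = 3·7 + 2
7 = 3·2 + 1
2 = 2·1 + 0
Since gcd(23, 53) = 1, back-substitute to write 1 as a combination:
1 = 7 − 3·2
1 = −3·23 + 10·7
1 = 10·53 − 23·23
So 23·(-23) ≡ 1 (mod 53), and -23 ≡ 30 (mod 53).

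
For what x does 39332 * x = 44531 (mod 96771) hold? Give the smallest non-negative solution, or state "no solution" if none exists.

First find gcd(39332, 96771):
96771 = 2*39332 + 18107
39332 = 2*18107 + 3118
18107 = 5*3118 + 2517
3118 = 1*2517 + 601
2517 = 4*601 + 113
601 = 5*113 + 36
113 = 3*36 + 5
36 = 7*5 + 1
5 = 5*1 + 0
gcd = 1, so a unique solution mod 96771 exists.
Back-substitute for the Bézout coefficients:
1 = 36 − 7·5
1 = −7·113 + 22·36
1 = 22·601 − 117·113
1 = −117·2517 + 490·601
1 = 490·3118 − 607·2517
1 = −607·18107 + 3525·3118
1 = 3525·39332 − 7657·18107
1 = −7657·96771 + 18839·39332
So 39332·(18839) ≡ 1 (mod 96771), giving 39332⁻¹ ≡ 18839.
x ≡ 39332⁻¹·44531 ≡ 18839·44531 ≡ 11710 (mod 96771).

11710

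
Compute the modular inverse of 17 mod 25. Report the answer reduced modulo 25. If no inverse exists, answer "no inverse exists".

Run Euclid on (25, 17):
25 = 1×17 + 8
17 = 2×8 + 1
8 = 8×1 + 0
gcd = 1, so the inverse exists. Back-substitute:
1 = 17 − 2·8
1 = −2·25 + 3·17
So 17·3 ≡ 1 (mod 25).

3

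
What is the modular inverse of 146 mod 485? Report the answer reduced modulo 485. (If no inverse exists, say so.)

Apply the Euclidean algorithm to 485 and 146:
485 = 3·146 + 47
146 = 3·47 + 5
47 = 9·5 + 2
5 = 2·2 + 1
2 = 2·1 + 0
The gcd is 1. Working backward:
1 = 5 − 2·2
1 = −2·47 + 19·5
1 = 19·146 − 59·47
1 = −59·485 + 196·146
So 146·196 ≡ 1 (mod 485).

196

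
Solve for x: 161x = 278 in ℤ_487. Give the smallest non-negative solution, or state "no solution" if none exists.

First find gcd(161, 487):
487 = 3×161 + 4
161 = 40×4 + 1
4 = 4×1 + 0
gcd = 1, so a unique solution mod 487 exists.
Back-substitute for the Bézout coefficients:
1 = 161 − 40·4
1 = −40·487 + 121·161
So 161·(121) ≡ 1 (mod 487), giving 161⁻¹ ≡ 121.
x ≡ 161⁻¹·278 ≡ 121·278 ≡ 35 (mod 487).

35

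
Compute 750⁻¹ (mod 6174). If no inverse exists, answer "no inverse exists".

Compute gcd(750, 6174):
6174 = 8*750 + 174
750 = 4*174 + 54
174 = 3*54 + 12
54 = 4*12 + 6
12 = 2*6 + 0
The gcd is 6, not 1, hence no inverse exists.

no inverse exists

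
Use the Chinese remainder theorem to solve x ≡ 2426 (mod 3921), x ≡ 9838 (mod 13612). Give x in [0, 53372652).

38490962

Write x = 2426 + 3921·k. Then 3921·k ≡ 9838 − 2426 ≡ 7412 (mod 13612).
Need 3921⁻¹ mod 13612. Extended Euclid on (13612, 3921):
13612 = 3×3921 + 1849
3921 = 2×1849 + 223
1849 = 8×223 + 65
223 = 3×65 + 28
65 = 2×28 + 9
28 = 3×9 + 1
9 = 9×1 + 0
Back-substitute:
1 = 28 − 3·9
1 = −3·65 + 7·28
1 = 7·223 − 24·65
1 = −24·1849 + 199·223
1 = 199·3921 − 422·1849
1 = −422·13612 + 1465·3921
3921⁻¹ ≡ 1465 (mod 13612), so k ≡ 1465·7412 ≡ 9816 (mod 13612).
x = 2426 + 3921·9816 = 38490962.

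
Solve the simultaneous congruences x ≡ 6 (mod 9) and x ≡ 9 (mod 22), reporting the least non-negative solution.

Write x = 6 + 9·k. Then 9·k ≡ 9 − 6 ≡ 3 (mod 22).
Need 9⁻¹ mod 22. Extended Euclid on (22, 9):
22 = 2·9 + 4
9 = 2·4 + 1
4 = 4·1 + 0
Back-substitute:
1 = 9 − 2·4
1 = −2·22 + 5·9
9⁻¹ ≡ 5 (mod 22), so k ≡ 5·3 ≡ 15 (mod 22).
x = 6 + 9·15 = 141.

141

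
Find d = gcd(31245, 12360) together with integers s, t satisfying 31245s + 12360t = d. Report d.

Repeated division:
31245 = 2×12360 + 6525
12360 = 1×6525 + 5835
6525 = 1×5835 + 690
5835 = 8×690 + 315
690 = 2×315 + 60
315 = 5×60 + 15
60 = 4×15 + 0
gcd(31245, 12360) = 15.
Back-substituting:
15 = 315 − 5·60
15 = −5·690 + 11·315
15 = 11·5835 − 93·690
15 = −93·6525 + 104·5835
15 = 104·12360 − 197·6525
15 = −197·31245 + 498·12360
So 15 = (-197)·31245 + (498)·12360.

15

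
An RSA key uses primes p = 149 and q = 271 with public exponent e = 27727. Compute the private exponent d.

φ(n) = (p−1)(q−1) = 148·270 = 39960.
Need d with 27727·d ≡ 1 (mod 39960). Apply the extended Euclidean algorithm:
39960 = 1·27727 + 12233
27727 = 2·12233 + 3261
12233 = 3·3261 + 2450
3261 = 1·2450 + 811
2450 = 3·811 + 17
811 = 47·17 + 12
17 = 1·12 + 5
12 = 2·5 + 2
5 = 2·2 + 1
2 = 2·1 + 0
Back-substitute:
1 = 5 − 2·2
1 = −2·12 + 5·5
1 = 5·17 − 7·12
1 = −7·811 + 334·17
1 = 334·2450 − 1009·811
1 = −1009·3261 + 1343·2450
1 = 1343·12233 − 5038·3261
1 = −5038·27727 + 11419·12233
1 = 11419·39960 − 16457·27727
So 27727·(-16457) ≡ 1 (mod 39960), hence d ≡ -16457 ≡ 23503 (mod 39960).

23503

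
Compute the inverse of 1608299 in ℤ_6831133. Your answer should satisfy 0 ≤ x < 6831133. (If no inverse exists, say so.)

gcd(6831133, 1608299) by repeated division:
6831133 = 4*1608299 + 397937
1608299 = 4*397937 + 16551
397937 = 24*16551 + 713
16551 = 23*713 + 152
713 = 4*152 + 105
152 = 1*105 + 47
105 = 2*47 + 11
47 = 4*11 + 3
11 = 3*3 + 2
3 = 1*2 + 1
2 = 2*1 + 0
The gcd is 1. Working backward:
1 = 3 − 2
1 = −11 + 4·3
1 = 4·47 − 17·11
1 = −17·105 + 38·47
1 = 38·152 − 55·105
1 = −55·713 + 258·152
1 = 258·16551 − 5989·713
1 = −5989·397937 + 143994·16551
1 = 143994·1608299 − 581965·397937
1 = −581965·6831133 + 2471854·1608299
So 1608299·2471854 ≡ 1 (mod 6831133).

2471854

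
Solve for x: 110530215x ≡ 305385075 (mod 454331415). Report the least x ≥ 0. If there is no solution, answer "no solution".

First find gcd(110530215, 454331415):
454331415 = 4·110530215 + 12210555
110530215 = 9·12210555 + 635220
12210555 = 19·635220 + 141375
635220 = 4·141375 + 69720
141375 = 2·69720 + 1935
69720 = 36·1935 + 60
1935 = 32·60 + 15
60 = 4·15 + 0
gcd = 15 and 15 | 305385075, so solutions exist. Divide through by 15: 7368681x ≡ 20359005 (mod 30288761).
Now find 7368681⁻¹ mod 30288761:
30288761 = 4*7368681 + 814037
7368681 = 9*814037 + 42348
814037 = 19*42348 + 9425
42348 = 4*9425 + 4648
9425 = 2*4648 + 129
4648 = 36*129 + 4
129 = 32*4 + 1
4 = 4*1 + 0
Back-substitute:
1 = 129 − 32·4
1 = −32·4648 + 1153·129
1 = 1153·9425 − 2338·4648
1 = −2338·42348 + 10505·9425
1 = 10505·814037 − 201933·42348
1 = −201933·7368681 + 1827902·814037
1 = 1827902·30288761 − 7513541·7368681
So 7368681·(-7513541) ≡ 1 (mod 30288761), i.e. 7368681⁻¹ ≡ 22775220.
Then x ≡ 22775220·20359005 ≡ 19554425 (mod 30288761); the smallest non-negative solution is x = 19554425.

19554425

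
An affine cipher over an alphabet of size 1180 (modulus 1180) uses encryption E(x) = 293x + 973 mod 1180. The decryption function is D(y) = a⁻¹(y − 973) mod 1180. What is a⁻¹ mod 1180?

737

Apply the Euclidean algorithm to 1180 and 293:
1180 = 4×293 + 8
293 = 36×8 + 5
8 = 1×5 + 3
5 = 1×3 + 2
3 = 1×2 + 1
2 = 2×1 + 0
The gcd is 1. Working backward:
1 = 3 − 2
1 = −5 + 2·3
1 = 2·8 − 3·5
1 = −3·293 + 110·8
1 = 110·1180 − 443·293
Hence 293⁻¹ ≡ -443 ≡ 737 (mod 1180).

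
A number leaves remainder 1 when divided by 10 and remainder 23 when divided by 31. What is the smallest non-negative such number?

Write x = 1 + 10·k. Then 10·k ≡ 23 − 1 ≡ 22 (mod 31).
Need 10⁻¹ mod 31. Extended Euclid on (31, 10):
31 = 3*10 + 1
10 = 10*1 + 0
Back-substitute:
1 = 31 − 3·10
10⁻¹ ≡ 28 (mod 31), so k ≡ 28·22 ≡ 27 (mod 31).
x = 1 + 10·27 = 271.

271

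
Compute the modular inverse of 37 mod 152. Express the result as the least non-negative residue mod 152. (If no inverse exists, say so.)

37

Apply the Euclidean algorithm to 152 and 37:
152 = 4·37 + 4
37 = 9·4 + 1
4 = 4·1 + 0
gcd = 1, so the inverse exists. Back-substitute:
1 = 37 − 9·4
1 = −9·152 + 37·37
So 37·37 ≡ 1 (mod 152).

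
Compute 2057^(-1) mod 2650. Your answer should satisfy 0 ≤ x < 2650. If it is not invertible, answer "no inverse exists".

143

Run Euclid on (2650, 2057):
2650 = 1·2057 + 593
2057 = 3·593 + 278
593 = 2·278 + 37
278 = 7·37 + 19
37 = 1·19 + 18
19 = 1·18 + 1
18 = 18·1 + 0
Since gcd(2057, 2650) = 1, back-substitute to write 1 as a combination:
1 = 19 − 18
1 = −37 + 2·19
1 = 2·278 − 15·37
1 = −15·593 + 32·278
1 = 32·2057 − 111·593
1 = −111·2650 + 143·2057
So 2057·143 ≡ 1 (mod 2650).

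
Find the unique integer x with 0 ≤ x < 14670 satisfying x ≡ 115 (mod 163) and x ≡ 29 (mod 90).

Write x = 115 + 163·k. Then 163·k ≡ 29 − 115 ≡ 4 (mod 90).
Need 163⁻¹ mod 90. Extended Euclid on (90, 73):
90 = 1×73 + 17
73 = 4×17 + 5
17 = 3×5 + 2
5 = 2×2 + 1
2 = 2×1 + 0
Back-substitute:
1 = 5 − 2·2
1 = −2·17 + 7·5
1 = 7·73 − 30·17
1 = −30·90 + 37·73
163⁻¹ ≡ 37 (mod 90), so k ≡ 37·4 ≡ 58 (mod 90).
x = 115 + 163·58 = 9569.

9569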